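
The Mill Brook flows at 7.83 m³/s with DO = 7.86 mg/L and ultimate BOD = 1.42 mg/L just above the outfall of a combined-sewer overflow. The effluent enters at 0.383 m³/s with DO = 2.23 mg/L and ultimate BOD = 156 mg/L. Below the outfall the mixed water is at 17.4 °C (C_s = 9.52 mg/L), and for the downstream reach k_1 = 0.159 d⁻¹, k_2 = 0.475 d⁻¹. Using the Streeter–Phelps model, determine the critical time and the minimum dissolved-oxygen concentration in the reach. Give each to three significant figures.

Mixed DO = (7.83×7.86 + 0.383×2.23)/(7.83+0.383) = 62.40/8.213 = 7.597 mg/L.
Mixed L₀ = (7.83×1.42 + 0.383×156)/(8.213) = 70.87/8.213 = 8.629 mg/L.
Initial deficit D₀ = C_s − DO₀ = 9.52 − 7.597 = 1.923 mg/L.
t_c = (1/0.3160) ln[(0.475/0.159)(1 − 1.923×0.3160/(0.159×8.629))] = 3.165 × ln(1.665) = 1.612 d.
D_c = (0.159/0.475) × 8.629 × e^(−0.159×1.612) = 0.3347 × 8.629 × 0.7738 = 2.235 mg/L.
Minimum DO = 9.52 − 2.235 = 7.285 mg/L.

t_c ≈ 1.61 d; minimum DO ≈ 7.28 mg/L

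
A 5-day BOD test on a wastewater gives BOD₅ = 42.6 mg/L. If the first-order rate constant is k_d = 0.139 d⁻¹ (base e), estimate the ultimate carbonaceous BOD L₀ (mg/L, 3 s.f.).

L₀ ≈ 85.0 mg/L

BOD₅ = L₀(1 − e^(−5k_d)) ⇒ L₀ = BOD₅ / (1 − e^(−5×0.139))
= 42.6 / (1 − 0.4991) = 42.6 / 0.5009 = 85.04 mg/L.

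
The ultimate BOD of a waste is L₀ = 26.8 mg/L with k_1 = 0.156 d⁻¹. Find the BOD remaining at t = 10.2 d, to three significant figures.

L_t = L₀ e^(−k_1 t) = 26.8 × e^(−0.156×10.2) = 26.8 × 0.2037 = 5.459 mg/L.

L ≈ 5.46 mg/L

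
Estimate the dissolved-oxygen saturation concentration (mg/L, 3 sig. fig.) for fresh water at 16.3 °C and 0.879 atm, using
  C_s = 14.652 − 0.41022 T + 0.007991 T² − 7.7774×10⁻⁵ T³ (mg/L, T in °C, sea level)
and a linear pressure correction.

C_s ≈ 8.57 mg/L

At sea level: C_s = 14.652 − 0.41022×16.3 + 0.007991×16.3² − 7.7774×10⁻⁵×16.3³ = 9.752 mg/L.
Pressure correction: C_s' = 9.752 × 0.879 = 8.572 mg/L.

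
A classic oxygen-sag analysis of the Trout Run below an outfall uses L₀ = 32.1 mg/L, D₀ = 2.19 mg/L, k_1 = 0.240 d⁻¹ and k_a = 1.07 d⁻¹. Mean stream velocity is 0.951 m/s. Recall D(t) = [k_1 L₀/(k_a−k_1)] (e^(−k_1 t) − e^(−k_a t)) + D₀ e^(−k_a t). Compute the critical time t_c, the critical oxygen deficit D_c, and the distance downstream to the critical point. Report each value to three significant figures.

t_c ≈ 1.48 d; D_c ≈ 5.05 mg/L; x_c ≈ 121 km

With k_a/k_1 = 4.458 and 1 − D₀(k_a−k_1)/(k_1 L₀) = 0.7641,
t_c = ln(4.458 × 0.7641) / (1.07 − 0.240) = ln(3.406) / 0.8300 = 1.226/0.8300 = 1.477 d.
L(t_c) = L₀ e^(−k_1 t_c) = 32.1 × 0.7016 = 22.52 mg/L, and at the critical point k_a D_c = k_1 L, so D_c = (0.240/1.07) × 22.52 = 5.051 mg/L.
x_c = v t_c = 0.951 m/s × 1.477 d × 86400 s/d = 121300 m ≈ 121 km.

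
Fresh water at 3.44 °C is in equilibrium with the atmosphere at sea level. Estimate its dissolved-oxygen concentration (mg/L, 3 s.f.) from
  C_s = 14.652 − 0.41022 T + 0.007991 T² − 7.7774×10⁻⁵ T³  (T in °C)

C_s ≈ 13.3 mg/L

C_s = 14.652 − 0.41022×3.44 + 0.007991×3.44² − 7.7774×10⁻⁵×3.44³ = 13.33 mg/L.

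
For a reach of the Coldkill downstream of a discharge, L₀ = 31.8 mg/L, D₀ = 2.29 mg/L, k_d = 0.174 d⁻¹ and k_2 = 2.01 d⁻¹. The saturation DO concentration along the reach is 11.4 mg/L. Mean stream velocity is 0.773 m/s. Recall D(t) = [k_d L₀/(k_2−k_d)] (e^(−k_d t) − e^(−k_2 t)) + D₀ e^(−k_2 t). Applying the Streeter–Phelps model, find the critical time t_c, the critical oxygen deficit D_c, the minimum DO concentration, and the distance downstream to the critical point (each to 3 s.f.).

t_c ≈ 0.556 d; D_c ≈ 2.50 mg/L; min DO ≈ 8.90 mg/L; x_c ≈ 37.1 km

With k_2/k_d = 11.55 and 1 − D₀(k_2−k_d)/(k_d L₀) = 0.2401,
t_c = ln(11.55 × 0.2401) / (2.01 − 0.174) = ln(2.774) / 1.836 = 1.020/1.836 = 0.5557 d.
D_c = (k_d/k_2) L₀ e^(−k_d t_c) = (0.174/2.01) × 31.8 × e^(−0.174×0.5557) = 0.08657 × 31.8 × 0.9078 = 2.499 mg/L.
Minimum DO = C_s − D_c = 11.4 − 2.499 = 8.901 mg/L.
x_c = v t_c = 0.773 m/s × 0.5557 d × 86400 s/d = 37120 m ≈ 37.1 km.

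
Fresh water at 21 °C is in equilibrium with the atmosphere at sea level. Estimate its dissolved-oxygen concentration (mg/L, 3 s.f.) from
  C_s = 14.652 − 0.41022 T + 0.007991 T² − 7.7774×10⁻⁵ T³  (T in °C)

C_s = 14.652 − 0.41022×21 + 0.007991×21² − 7.7774×10⁻⁵×21³ = 8.841 mg/L.

C_s ≈ 8.84 mg/L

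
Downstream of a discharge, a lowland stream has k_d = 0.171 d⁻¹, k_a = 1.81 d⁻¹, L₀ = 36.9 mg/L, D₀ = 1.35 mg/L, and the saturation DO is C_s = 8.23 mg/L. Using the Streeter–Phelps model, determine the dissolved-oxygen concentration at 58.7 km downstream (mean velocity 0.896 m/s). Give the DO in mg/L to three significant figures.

Travel time t = x/v = 58.7 km / (0.896 m/s) = 58700 m / 0.896 m/s = 65510 s = 0.7583 d.
k_d L₀/(k_a−k_d) = 0.171×36.9/(1.81−0.171) = 6.310/1.639 = 3.850 mg/L.
e^(−k_d t) = e^(−0.171×0.7583) = 0.8784; e^(−k_a t) = e^(−1.81×0.7583) = 0.2535.
D = 3.850 × (0.8784 − 0.2535) + 1.35 × 0.2535 = 2.406 + 0.3422 = 2.748 mg/L.
DO = C_s − D = 8.23 − 2.748 = 5.482 mg/L.

DO ≈ 5.48 mg/L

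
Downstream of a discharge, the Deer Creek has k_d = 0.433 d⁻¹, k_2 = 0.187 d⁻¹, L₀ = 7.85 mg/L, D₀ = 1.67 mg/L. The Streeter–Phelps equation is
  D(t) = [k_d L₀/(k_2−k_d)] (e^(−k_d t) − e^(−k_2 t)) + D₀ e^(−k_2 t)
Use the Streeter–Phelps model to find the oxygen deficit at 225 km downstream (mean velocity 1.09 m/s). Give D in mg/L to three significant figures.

Travel time t = x/v = 225 km / (1.09 m/s) = 225000 m / 1.09 m/s = 206400 s = 2.389 d.
k_d L₀/(k_2−k_d) = 0.433×7.85/(0.187−0.433) = 3.399/-0.2460 = -13.82 mg/L.
e^(−k_d t) = e^(−0.433×2.389) = 0.3554; e^(−k_2 t) = e^(−0.187×2.389) = 0.6397.
D = -13.82 × (0.3554 − 0.6397) + 1.67 × 0.6397 = 3.928 + 1.068 = 4.996 mg/L.

D ≈ 5.00 mg/L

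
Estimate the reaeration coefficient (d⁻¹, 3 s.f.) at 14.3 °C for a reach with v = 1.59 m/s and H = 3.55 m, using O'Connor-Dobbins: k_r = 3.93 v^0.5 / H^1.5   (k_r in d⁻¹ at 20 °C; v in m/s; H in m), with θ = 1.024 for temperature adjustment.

k_r ≈ 0.647 d⁻¹

k_r(20) = 3.93 × 1.59^0.5 / 3.55^1.5 = 3.93 × 1.261 / 6.689 = 0.7409 d⁻¹.
k_r(14.3) = 0.7409 × 1.024^(14.3−20) = 0.7409 × 0.8736 = 0.6472 d⁻¹.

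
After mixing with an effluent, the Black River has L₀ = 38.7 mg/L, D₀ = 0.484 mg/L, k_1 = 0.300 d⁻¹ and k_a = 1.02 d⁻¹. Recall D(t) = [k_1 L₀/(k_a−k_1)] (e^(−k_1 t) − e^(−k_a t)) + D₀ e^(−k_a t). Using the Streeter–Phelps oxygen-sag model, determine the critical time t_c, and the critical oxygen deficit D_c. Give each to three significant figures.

With k_a/k_1 = 3.400 and 1 − D₀(k_a−k_1)/(k_1 L₀) = 0.9700,
t_c = ln(3.400 × 0.9700) / (1.02 − 0.300) = ln(3.298) / 0.7200 = 1.193/0.7200 = 1.657 d.
D_c = (k_1/k_a) L₀ e^(−k_1 t_c) = (0.300/1.02) × 38.7 × e^(−0.300×1.657) = 0.2941 × 38.7 × 0.6082 = 6.923 mg/L.

t_c ≈ 1.66 d; D_c ≈ 6.92 mg/L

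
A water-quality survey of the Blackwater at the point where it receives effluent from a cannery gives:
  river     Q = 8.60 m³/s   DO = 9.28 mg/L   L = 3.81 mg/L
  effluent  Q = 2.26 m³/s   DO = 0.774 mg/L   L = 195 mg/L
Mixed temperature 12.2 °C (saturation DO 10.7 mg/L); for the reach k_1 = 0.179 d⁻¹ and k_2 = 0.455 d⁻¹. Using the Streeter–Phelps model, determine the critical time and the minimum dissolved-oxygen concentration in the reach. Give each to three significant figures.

Mixed DO = (8.60×9.28 + 2.26×0.774)/(8.60+2.26) = 81.56/10.86 = 7.510 mg/L.
Mixed L₀ = (8.60×3.81 + 2.26×195)/(10.86) = 473.5/10.86 = 43.60 mg/L.
Initial deficit D₀ = C_s − DO₀ = 10.7 − 7.510 = 3.190 mg/L.
t_c = (1/0.2760) ln[(0.455/0.179)(1 − 3.190×0.2760/(0.179×43.60))] = 3.623 × ln(2.255) = 2.946 d.
D_c = (0.179/0.455) × 43.60 × e^(−0.179×2.946) = 0.3934 × 43.60 × 0.5901 = 10.12 mg/L.
Minimum DO = 10.7 − 10.12 = 0.5783 mg/L.

t_c ≈ 2.95 d; minimum DO ≈ 0.578 mg/L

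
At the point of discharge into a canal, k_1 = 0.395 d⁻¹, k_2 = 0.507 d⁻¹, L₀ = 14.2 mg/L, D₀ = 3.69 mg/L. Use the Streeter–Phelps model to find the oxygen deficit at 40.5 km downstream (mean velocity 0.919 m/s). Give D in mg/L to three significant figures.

Travel time t = x/v = 40.5 km / (0.919 m/s) = 40500 m / 0.919 m/s = 44070 s = 0.5101 d.
k_1 L₀/(k_2−k_1) = 0.395×14.2/(0.507−0.395) = 5.609/0.1120 = 50.08 mg/L.
e^(−k_1 t) = e^(−0.395×0.5101) = 0.8175; e^(−k_2 t) = e^(−0.507×0.5101) = 0.7721.
D = 50.08 × (0.8175 − 0.7721) + 3.69 × 0.7721 = 2.273 + 2.849 = 5.123 mg/L.

D ≈ 5.12 mg/L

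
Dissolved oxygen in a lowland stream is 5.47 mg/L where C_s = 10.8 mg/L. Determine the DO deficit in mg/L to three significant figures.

D ≈ 5.33 mg/L

D = C_s − C = 10.8 − 5.47 = 5.33 mg/L.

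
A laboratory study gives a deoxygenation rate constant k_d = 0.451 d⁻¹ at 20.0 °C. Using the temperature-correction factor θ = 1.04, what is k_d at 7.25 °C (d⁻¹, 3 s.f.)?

k_d(T₂) = k_d(T₁) · θ^(T₂−T₁) = 0.451 × 1.04^(7.25−20.0)
= 0.451 × 1.04^-12.8 = 0.451 × 0.6065 = 0.2735 d⁻¹.

k_d ≈ 0.274 d⁻¹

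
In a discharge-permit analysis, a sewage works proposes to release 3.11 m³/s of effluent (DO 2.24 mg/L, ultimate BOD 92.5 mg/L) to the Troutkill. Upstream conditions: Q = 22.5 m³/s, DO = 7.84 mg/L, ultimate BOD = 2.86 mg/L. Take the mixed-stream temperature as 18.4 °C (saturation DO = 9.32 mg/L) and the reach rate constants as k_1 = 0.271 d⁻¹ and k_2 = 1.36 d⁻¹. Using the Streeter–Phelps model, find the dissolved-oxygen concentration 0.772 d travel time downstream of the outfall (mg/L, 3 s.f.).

DO ≈ 6.99 mg/L

Mixed DO = (22.5×7.84 + 3.11×2.24)/(22.5+3.11) = 183.4/25.61 = 7.160 mg/L.
Mixed L₀ = (22.5×2.86 + 3.11×92.5)/(25.61) = 352.0/25.61 = 13.75 mg/L.
Initial deficit D₀ = C_s − DO₀ = 9.32 − 7.160 = 2.160 mg/L.
D(0.772) = [0.271×13.75/(1.36−0.271)](e^(−0.271×0.772) − e^(−1.36×0.772)) + 2.160 e^(−1.36×0.772)
= 3.421 × (0.8112 − 0.3500) + 2.160 × 0.3500 = 2.334 mg/L.
DO = 9.32 − 2.334 = 6.986 mg/L.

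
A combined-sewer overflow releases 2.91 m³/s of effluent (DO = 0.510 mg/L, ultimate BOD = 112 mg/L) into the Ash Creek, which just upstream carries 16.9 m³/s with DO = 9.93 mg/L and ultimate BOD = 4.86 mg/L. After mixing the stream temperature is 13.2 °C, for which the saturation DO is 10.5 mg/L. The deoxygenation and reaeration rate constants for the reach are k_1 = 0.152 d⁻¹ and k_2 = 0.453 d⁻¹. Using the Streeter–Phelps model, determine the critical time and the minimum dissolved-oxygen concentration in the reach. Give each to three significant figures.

Mixed DO = (16.9×9.93 + 2.91×0.510)/(16.9+2.91) = 169.3/19.81 = 8.546 mg/L.
Mixed L₀ = (16.9×4.86 + 2.91×112)/(19.81) = 408.1/19.81 = 20.60 mg/L.
Initial deficit D₀ = C_s − DO₀ = 10.5 − 8.546 = 1.954 mg/L.
t_c = (1/0.3010) ln[(0.453/0.152)(1 − 1.954×0.3010/(0.152×20.60))] = 3.322 × ln(2.420) = 2.937 d.
D_c = (0.152/0.453) × 20.60 × e^(−0.152×2.937) = 0.3355 × 20.60 × 0.6399 = 4.423 mg/L.
Minimum DO = 10.5 − 4.423 = 6.077 mg/L.

t_c ≈ 2.94 d; minimum DO ≈ 6.08 mg/L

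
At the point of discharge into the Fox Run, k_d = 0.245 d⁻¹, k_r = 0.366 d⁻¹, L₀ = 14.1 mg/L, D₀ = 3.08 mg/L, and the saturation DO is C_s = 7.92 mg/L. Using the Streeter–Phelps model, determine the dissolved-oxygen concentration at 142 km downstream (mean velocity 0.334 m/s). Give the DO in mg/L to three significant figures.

DO ≈ 3.57 mg/L

Travel time t = x/v = 142 km / (0.334 m/s) = 142000 m / 0.334 m/s = 425100 s = 4.921 d.
k_d L₀/(k_r−k_d) = 0.245×14.1/(0.366−0.245) = 3.454/0.1210 = 28.55 mg/L.
e^(−k_d t) = e^(−0.245×4.921) = 0.2995; e^(−k_r t) = e^(−0.366×4.921) = 0.1651.
D = 28.55 × (0.2995 − 0.1651) + 3.08 × 0.1651 = 3.837 + 0.5086 = 4.345 mg/L.
DO = C_s − D = 7.92 − 4.345 = 3.575 mg/L.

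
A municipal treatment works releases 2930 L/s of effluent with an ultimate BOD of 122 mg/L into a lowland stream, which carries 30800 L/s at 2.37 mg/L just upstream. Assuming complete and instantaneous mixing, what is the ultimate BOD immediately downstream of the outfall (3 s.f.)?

Flow-weighted mixing: C = (Q_r C_r + Q_w C_w)/(Q_r + Q_w)
= (30800×2.37 + 2930×122)/(30800 + 2930) = 430500/33730 = 12.76 mg/L.

12.8 mg/L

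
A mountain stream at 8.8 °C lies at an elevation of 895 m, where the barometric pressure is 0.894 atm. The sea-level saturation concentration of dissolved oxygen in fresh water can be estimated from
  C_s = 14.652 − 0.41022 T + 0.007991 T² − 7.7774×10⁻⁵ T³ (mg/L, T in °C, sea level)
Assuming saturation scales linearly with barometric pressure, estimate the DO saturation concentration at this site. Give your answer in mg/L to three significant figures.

At sea level: C_s = 14.652 − 0.41022×8.8 + 0.007991×8.8² − 7.7774×10⁻⁵×8.8³ = 11.61 mg/L.
Pressure correction: C_s' = 11.61 × 0.894 = 10.38 mg/L.

C_s ≈ 10.4 mg/L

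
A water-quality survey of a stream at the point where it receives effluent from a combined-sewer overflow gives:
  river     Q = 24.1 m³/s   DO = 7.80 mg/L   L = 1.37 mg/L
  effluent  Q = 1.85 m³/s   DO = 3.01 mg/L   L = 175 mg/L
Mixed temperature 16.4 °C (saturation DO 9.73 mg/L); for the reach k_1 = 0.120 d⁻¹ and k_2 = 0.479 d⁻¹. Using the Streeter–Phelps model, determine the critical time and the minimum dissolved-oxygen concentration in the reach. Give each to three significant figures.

Mixed DO = (24.1×7.80 + 1.85×3.01)/(24.1+1.85) = 193.5/25.95 = 7.459 mg/L.
Mixed L₀ = (24.1×1.37 + 1.85×175)/(25.95) = 356.8/25.95 = 13.75 mg/L.
Initial deficit D₀ = C_s − DO₀ = 9.73 − 7.459 = 2.271 mg/L.
t_c = (1/0.3590) ln[(0.479/0.120)(1 − 2.271×0.3590/(0.120×13.75))] = 2.786 × ln(2.019) = 1.957 d.
D_c = (0.120/0.479) × 13.75 × e^(−0.120×1.957) = 0.2505 × 13.75 × 0.7907 = 2.723 mg/L.
Minimum DO = 9.73 − 2.723 = 7.007 mg/L.

t_c ≈ 1.96 d; minimum DO ≈ 7.01 mg/L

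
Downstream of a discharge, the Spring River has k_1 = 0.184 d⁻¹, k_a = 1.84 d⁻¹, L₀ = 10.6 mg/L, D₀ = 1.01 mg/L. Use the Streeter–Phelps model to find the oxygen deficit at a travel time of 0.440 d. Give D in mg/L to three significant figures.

D ≈ 1.01 mg/L

k_1 L₀/(k_a−k_1) = 0.184×10.6/(1.84−0.184) = 1.950/1.656 = 1.178 mg/L.
e^(−k_1 t) = e^(−0.184×0.4400) = 0.9222; e^(−k_a t) = e^(−1.84×0.4400) = 0.4450.
D = 1.178 × (0.9222 − 0.4450) + 1.01 × 0.4450 = 0.5620 + 0.4495 = 1.012 mg/L.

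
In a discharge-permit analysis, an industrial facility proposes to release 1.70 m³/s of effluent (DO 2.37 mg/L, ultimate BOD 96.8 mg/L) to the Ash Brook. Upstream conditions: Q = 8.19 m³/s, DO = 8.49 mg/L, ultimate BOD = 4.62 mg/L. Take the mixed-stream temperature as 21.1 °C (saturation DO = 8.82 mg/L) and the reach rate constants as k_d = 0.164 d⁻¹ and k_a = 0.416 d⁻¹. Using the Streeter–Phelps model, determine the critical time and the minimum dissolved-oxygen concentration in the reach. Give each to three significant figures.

Mixed DO = (8.19×8.49 + 1.70×2.37)/(8.19+1.70) = 73.56/9.890 = 7.438 mg/L.
Mixed L₀ = (8.19×4.62 + 1.70×96.8)/(9.890) = 202.4/9.890 = 20.46 mg/L.
Initial deficit D₀ = C_s − DO₀ = 8.82 − 7.438 = 1.382 mg/L.
t_c = (1/0.2520) ln[(0.416/0.164)(1 − 1.382×0.2520/(0.164×20.46))] = 3.968 × ln(2.273) = 3.259 d.
D_c = (0.164/0.416) × 20.46 × e^(−0.164×3.259) = 0.3942 × 20.46 × 0.5860 = 4.728 mg/L.
Minimum DO = 8.82 − 4.728 = 4.092 mg/L.

t_c ≈ 3.26 d; minimum DO ≈ 4.09 mg/L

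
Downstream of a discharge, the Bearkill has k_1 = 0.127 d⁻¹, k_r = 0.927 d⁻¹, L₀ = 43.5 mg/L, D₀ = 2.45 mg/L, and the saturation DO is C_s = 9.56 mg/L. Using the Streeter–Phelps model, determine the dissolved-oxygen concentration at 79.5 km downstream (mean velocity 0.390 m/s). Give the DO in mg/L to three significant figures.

Travel time t = x/v = 79.5 km / (0.390 m/s) = 79500 m / 0.390 m/s = 203800 s = 2.359 d.
k_1 L₀/(k_r−k_1) = 0.127×43.5/(0.927−0.127) = 5.524/0.8000 = 6.906 mg/L.
e^(−k_1 t) = e^(−0.127×2.359) = 0.7411; e^(−k_r t) = e^(−0.927×2.359) = 0.1122.
D = 6.906 × (0.7411 − 0.1122) + 2.45 × 0.1122 = 4.343 + 0.2750 = 4.618 mg/L.
DO = C_s − D = 9.56 − 4.618 = 4.942 mg/L.

DO ≈ 4.94 mg/L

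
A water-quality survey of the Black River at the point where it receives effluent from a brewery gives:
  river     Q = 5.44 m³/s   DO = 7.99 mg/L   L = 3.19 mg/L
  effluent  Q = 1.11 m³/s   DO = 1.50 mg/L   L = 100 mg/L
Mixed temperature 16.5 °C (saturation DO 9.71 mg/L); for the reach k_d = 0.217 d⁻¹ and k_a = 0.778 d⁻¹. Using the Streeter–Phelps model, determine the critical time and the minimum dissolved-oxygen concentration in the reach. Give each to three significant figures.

Mixed DO = (5.44×7.99 + 1.11×1.50)/(5.44+1.11) = 45.13/6.550 = 6.890 mg/L.
Mixed L₀ = (5.44×3.19 + 1.11×100)/(6.550) = 128.4/6.550 = 19.60 mg/L.
Initial deficit D₀ = C_s − DO₀ = 9.71 − 6.890 = 2.820 mg/L.
t_c = (1/0.5610) ln[(0.778/0.217)(1 − 2.820×0.5610/(0.217×19.60))] = 1.783 × ln(2.251) = 1.447 d.
D_c = (0.217/0.778) × 19.60 × e^(−0.217×1.447) = 0.2789 × 19.60 × 0.7306 = 3.993 mg/L.
Minimum DO = 9.71 − 3.993 = 5.717 mg/L.

t_c ≈ 1.45 d; minimum DO ≈ 5.72 mg/L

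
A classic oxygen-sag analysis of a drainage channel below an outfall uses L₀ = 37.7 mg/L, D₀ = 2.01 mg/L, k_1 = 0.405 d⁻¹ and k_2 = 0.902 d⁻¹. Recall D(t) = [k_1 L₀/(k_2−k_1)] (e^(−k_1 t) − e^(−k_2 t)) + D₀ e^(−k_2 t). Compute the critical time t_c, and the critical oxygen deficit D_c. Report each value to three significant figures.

t_c ≈ 1.47 d; D_c ≈ 9.31 mg/L

At the critical point dD/dt = 0, so k_1 L₀ e^(−k_1 t) = k_2 D. Substituting D(t) from the Streeter–Phelps equation and solving for t gives
t_c = ln[(k_2/k_1)(1 − D₀(k_2−k_1)/(k_1 L₀))] / (k_2−k_1).
Here k_2−k_1 = 0.4970 d⁻¹ and 1 − D₀(k_2−k_1)/(k_1 L₀) = 1 − 2.01×0.4970/(0.405×37.7) = 0.9346, so
t_c = ln(2.227 × 0.9346) / 0.4970 = 0.7331 / 0.4970 = 1.475 d.
D_c = (k_1/k_2) L₀ e^(−k_1 t_c) = (0.405/0.902) × 37.7 × e^(−0.405×1.475) = 0.4490 × 37.7 × 0.5503 = 9.314 mg/L.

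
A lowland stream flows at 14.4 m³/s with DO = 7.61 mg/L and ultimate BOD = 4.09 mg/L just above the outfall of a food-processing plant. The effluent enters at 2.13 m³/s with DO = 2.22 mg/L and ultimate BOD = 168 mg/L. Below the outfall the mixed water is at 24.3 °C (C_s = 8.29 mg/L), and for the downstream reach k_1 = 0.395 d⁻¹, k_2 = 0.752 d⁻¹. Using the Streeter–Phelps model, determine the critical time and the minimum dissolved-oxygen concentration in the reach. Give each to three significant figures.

Mixed DO = (14.4×7.61 + 2.13×2.22)/(14.4+2.13) = 114.3/16.53 = 6.915 mg/L.
Mixed L₀ = (14.4×4.09 + 2.13×168)/(16.53) = 416.7/16.53 = 25.21 mg/L.
Initial deficit D₀ = C_s − DO₀ = 8.29 − 6.915 = 1.375 mg/L.
t_c = (1/0.3570) ln[(0.752/0.395)(1 − 1.375×0.3570/(0.395×25.21))] = 2.801 × ln(1.810) = 1.662 d.
D_c = (0.395/0.752) × 25.21 × e^(−0.395×1.662) = 0.5253 × 25.21 × 0.5187 = 6.869 mg/L.
Minimum DO = 8.29 − 6.869 = 1.421 mg/L.

t_c ≈ 1.66 d; minimum DO ≈ 1.42 mg/L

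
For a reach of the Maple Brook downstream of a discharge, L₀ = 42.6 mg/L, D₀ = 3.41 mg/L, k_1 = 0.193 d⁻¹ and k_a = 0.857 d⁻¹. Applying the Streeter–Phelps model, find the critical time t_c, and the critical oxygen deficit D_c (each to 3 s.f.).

t_c ≈ 1.76 d; D_c ≈ 6.83 mg/L

At the critical point dD/dt = 0, so k_1 L₀ e^(−k_1 t) = k_a D. Substituting D(t) from the Streeter–Phelps equation and solving for t gives
t_c = ln[(k_a/k_1)(1 − D₀(k_a−k_1)/(k_1 L₀))] / (k_a−k_1).
Here k_a−k_1 = 0.6640 d⁻¹ and 1 − D₀(k_a−k_1)/(k_1 L₀) = 1 − 3.41×0.6640/(0.193×42.6) = 0.7246, so
t_c = ln(4.440 × 0.7246) / 0.6640 = 1.169 / 0.6640 = 1.760 d.
L(t_c) = L₀ e^(−k_1 t_c) = 42.6 × 0.7120 = 30.33 mg/L, and at the critical point k_a D_c = k_1 L, so D_c = (0.193/0.857) × 30.33 = 6.831 mg/L.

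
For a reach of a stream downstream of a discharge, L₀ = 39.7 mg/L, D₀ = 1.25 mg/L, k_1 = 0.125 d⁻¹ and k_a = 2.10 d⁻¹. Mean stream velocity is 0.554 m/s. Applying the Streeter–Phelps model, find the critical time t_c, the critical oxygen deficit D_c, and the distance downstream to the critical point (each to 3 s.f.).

t_c = [1/(k_a−k_1)] ln[(k_a/k_1)(1 − D₀(k_a−k_1)/(k_1 L₀))]
= [1/(2.10−0.125)] ln[(2.10/0.125)(1 − 1.25×1.975/(0.125×39.7))]
= (1/1.975) ln[16.80 × 0.5025] = 0.5063 × ln(8.442) = 0.5063 × 2.133 = 1.080 d.
L(t_c) = L₀ e^(−k_1 t_c) = 39.7 × 0.8737 = 34.69 mg/L, and at the critical point k_a D_c = k_1 L, so D_c = (0.125/2.10) × 34.69 = 2.065 mg/L.
x_c = v t_c = 0.554 m/s × 1.080 d × 86400 s/d = 51700 m ≈ 51.7 km.

t_c ≈ 1.08 d; D_c ≈ 2.06 mg/L; x_c ≈ 51.7 km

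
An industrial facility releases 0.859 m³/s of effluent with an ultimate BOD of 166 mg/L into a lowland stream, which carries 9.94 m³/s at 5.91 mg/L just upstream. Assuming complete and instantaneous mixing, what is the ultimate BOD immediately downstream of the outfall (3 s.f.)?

18.6 mg/L

Flow-weighted mixing: C = (Q_r C_r + Q_w C_w)/(Q_r + Q_w)
= (9.94×5.91 + 0.859×166)/(9.94 + 0.859) = 201.3/10.80 = 18.64 mg/L.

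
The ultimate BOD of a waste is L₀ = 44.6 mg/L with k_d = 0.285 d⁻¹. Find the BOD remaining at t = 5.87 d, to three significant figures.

L_t = L₀ e^(−k_d t) = 44.6 × e^(−0.285×5.87) = 44.6 × 0.1877 = 8.371 mg/L.

L ≈ 8.37 mg/L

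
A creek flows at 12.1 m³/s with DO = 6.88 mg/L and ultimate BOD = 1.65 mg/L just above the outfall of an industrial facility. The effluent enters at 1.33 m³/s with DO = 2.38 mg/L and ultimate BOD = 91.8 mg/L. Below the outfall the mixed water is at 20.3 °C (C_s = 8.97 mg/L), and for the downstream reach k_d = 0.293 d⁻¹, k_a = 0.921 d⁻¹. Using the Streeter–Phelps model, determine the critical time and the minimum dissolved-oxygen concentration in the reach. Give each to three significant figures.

t_c ≈ 0.675 d; minimum DO ≈ 6.21 mg/L

Mixed DO = (12.1×6.88 + 1.33×2.38)/(12.1+1.33) = 86.41/13.43 = 6.434 mg/L.
Mixed L₀ = (12.1×1.65 + 1.33×91.8)/(13.43) = 142.1/13.43 = 10.58 mg/L.
Initial deficit D₀ = C_s − DO₀ = 8.97 − 6.434 = 2.536 mg/L.
t_c = (1/0.6280) ln[(0.921/0.293)(1 − 2.536×0.6280/(0.293×10.58))] = 1.592 × ln(1.528) = 0.6754 d.
D_c = (0.293/0.921) × 10.58 × e^(−0.293×0.6754) = 0.3181 × 10.58 × 0.8205 = 2.761 mg/L.
Minimum DO = 8.97 − 2.761 = 6.209 mg/L.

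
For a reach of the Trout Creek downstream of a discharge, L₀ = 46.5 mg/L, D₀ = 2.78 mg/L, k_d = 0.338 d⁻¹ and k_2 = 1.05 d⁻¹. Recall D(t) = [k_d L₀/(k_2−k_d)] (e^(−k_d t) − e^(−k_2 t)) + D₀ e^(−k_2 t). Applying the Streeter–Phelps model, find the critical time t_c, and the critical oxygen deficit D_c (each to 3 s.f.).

t_c ≈ 1.40 d; D_c ≈ 9.32 mg/L

t_c = [1/(k_2−k_d)] ln[(k_2/k_d)(1 − D₀(k_2−k_d)/(k_d L₀))]
= [1/(1.05−0.338)] ln[(1.05/0.338)(1 − 2.78×0.7120/(0.338×46.5))]
= (1/0.7120) ln[3.107 × 0.8741] = 1.404 × ln(2.715) = 1.404 × 0.9989 = 1.403 d.
D_c = (k_d/k_2) L₀ e^(−k_d t_c) = (0.338/1.05) × 46.5 × e^(−0.338×1.403) = 0.3219 × 46.5 × 0.6224 = 9.316 mg/L.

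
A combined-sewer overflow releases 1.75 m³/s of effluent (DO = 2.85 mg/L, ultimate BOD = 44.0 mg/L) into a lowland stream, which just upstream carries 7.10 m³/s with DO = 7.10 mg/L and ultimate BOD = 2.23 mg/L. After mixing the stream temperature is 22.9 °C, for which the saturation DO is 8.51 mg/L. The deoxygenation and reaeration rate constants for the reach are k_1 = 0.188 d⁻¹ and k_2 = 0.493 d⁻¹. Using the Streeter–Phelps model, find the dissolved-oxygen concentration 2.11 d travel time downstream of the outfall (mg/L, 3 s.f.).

DO ≈ 5.65 mg/L

Mixed DO = (7.10×7.10 + 1.75×2.85)/(7.10+1.75) = 55.40/8.850 = 6.260 mg/L.
Mixed L₀ = (7.10×2.23 + 1.75×44.0)/(8.850) = 92.83/8.850 = 10.49 mg/L.
Initial deficit D₀ = C_s − DO₀ = 8.51 − 6.260 = 2.250 mg/L.
D(2.11) = [0.188×10.49/(0.493−0.188)](e^(−0.188×2.11) − e^(−0.493×2.11)) + 2.250 e^(−0.493×2.11)
= 6.466 × (0.6725 − 0.3534) + 2.250 × 0.3534 = 2.859 mg/L.
DO = 8.51 − 2.859 = 5.651 mg/L.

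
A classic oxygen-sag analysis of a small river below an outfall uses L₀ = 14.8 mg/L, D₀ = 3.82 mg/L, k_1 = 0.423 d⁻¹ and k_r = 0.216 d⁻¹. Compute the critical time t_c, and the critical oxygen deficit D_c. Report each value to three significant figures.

t_c ≈ 2.67 d; D_c ≈ 9.36 mg/L

With k_r/k_1 = 0.5106 and 1 − D₀(k_r−k_1)/(k_1 L₀) = 1.126,
t_c = ln(0.5106 × 1.126) / (0.216 − 0.423) = ln(0.5751) / -0.2070 = -0.5531/-0.2070 = 2.672 d.
D_c = (k_1/k_r) L₀ e^(−k_1 t_c) = (0.423/0.216) × 14.8 × e^(−0.423×2.672) = 1.958 × 14.8 × 0.3229 = 9.359 mg/L.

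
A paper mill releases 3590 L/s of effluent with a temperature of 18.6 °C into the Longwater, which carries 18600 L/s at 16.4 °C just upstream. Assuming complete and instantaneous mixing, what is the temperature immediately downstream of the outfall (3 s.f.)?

Flow-weighted mixing: C = (Q_r C_r + Q_w C_w)/(Q_r + Q_w)
= (18600×16.4 + 3590×18.6)/(18600 + 3590) = 371800/22190 = 16.76 °C.

16.8 °C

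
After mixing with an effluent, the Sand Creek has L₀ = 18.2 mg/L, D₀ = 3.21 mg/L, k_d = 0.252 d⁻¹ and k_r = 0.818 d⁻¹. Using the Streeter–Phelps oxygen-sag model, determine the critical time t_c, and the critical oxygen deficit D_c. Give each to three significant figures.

At the critical point dD/dt = 0, so k_d L₀ e^(−k_d t) = k_r D. Substituting D(t) from the Streeter–Phelps equation and solving for t gives
t_c = ln[(k_r/k_d)(1 − D₀(k_r−k_d)/(k_d L₀))] / (k_r−k_d).
Here k_r−k_d = 0.5660 d⁻¹ and 1 − D₀(k_r−k_d)/(k_d L₀) = 1 − 3.21×0.5660/(0.252×18.2) = 0.6039, so
t_c = ln(3.246 × 0.6039) / 0.5660 = 0.6730 / 0.5660 = 1.189 d.
L(t_c) = L₀ e^(−k_d t_c) = 18.2 × 0.7411 = 13.49 mg/L, and at the critical point k_r D_c = k_d L, so D_c = (0.252/0.818) × 13.49 = 4.155 mg/L.

t_c ≈ 1.19 d; D_c ≈ 4.16 mg/L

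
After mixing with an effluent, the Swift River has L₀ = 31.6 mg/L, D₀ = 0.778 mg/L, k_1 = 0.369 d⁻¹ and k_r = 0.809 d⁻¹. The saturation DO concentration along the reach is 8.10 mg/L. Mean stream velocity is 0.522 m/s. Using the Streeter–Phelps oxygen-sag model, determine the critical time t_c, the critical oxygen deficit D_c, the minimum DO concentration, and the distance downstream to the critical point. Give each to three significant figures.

t_c ≈ 1.72 d; D_c ≈ 7.65 mg/L; min DO ≈ 0.449 mg/L; x_c ≈ 77.4 km

With k_r/k_1 = 2.192 and 1 − D₀(k_r−k_1)/(k_1 L₀) = 0.9706,
t_c = ln(2.192 × 0.9706) / (0.809 − 0.369) = ln(2.128) / 0.4400 = 0.7552/0.4400 = 1.716 d.
D_c = (k_1/k_r) L₀ e^(−k_1 t_c) = (0.369/0.809) × 31.6 × e^(−0.369×1.716) = 0.4561 × 31.6 × 0.5308 = 7.651 mg/L.
Minimum DO = C_s − D_c = 8.10 − 7.651 = 0.4492 mg/L.
x_c = v t_c = 0.522 m/s × 1.716 d × 86400 s/d = 77410 m ≈ 77.4 km.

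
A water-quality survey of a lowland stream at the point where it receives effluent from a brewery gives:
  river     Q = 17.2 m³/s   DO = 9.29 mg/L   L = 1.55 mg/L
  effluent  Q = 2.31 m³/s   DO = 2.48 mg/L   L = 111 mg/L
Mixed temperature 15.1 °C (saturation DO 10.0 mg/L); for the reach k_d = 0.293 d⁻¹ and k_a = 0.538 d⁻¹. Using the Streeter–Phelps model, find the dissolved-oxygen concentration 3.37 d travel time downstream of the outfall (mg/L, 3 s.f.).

DO ≈ 6.12 mg/L

Mixed DO = (17.2×9.29 + 2.31×2.48)/(17.2+2.31) = 165.5/19.51 = 8.484 mg/L.
Mixed L₀ = (17.2×1.55 + 2.31×111)/(19.51) = 283.1/19.51 = 14.51 mg/L.
Initial deficit D₀ = C_s − DO₀ = 10.0 − 8.484 = 1.516 mg/L.
D(3.37) = [0.293×14.51/(0.538−0.293)](e^(−0.293×3.37) − e^(−0.538×3.37)) + 1.516 e^(−0.538×3.37)
= 17.35 × (0.3725 − 0.1632) + 1.516 × 0.1632 = 3.881 mg/L.
DO = 10.0 − 3.881 = 6.119 mg/L.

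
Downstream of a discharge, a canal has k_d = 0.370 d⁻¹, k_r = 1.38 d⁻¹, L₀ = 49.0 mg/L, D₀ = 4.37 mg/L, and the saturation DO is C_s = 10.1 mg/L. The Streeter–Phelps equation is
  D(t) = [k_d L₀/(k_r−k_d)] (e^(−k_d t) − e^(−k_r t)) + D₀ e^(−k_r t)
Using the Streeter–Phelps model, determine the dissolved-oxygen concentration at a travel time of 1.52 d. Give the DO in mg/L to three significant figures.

DO ≈ 1.54 mg/L

k_d L₀/(k_r−k_d) = 0.370×49.0/(1.38−0.370) = 18.13/1.010 = 17.95 mg/L.
e^(−k_d t) = e^(−0.370×1.520) = 0.5698; e^(−k_r t) = e^(−1.38×1.520) = 0.1228.
D = 17.95 × (0.5698 − 0.1228) + 4.37 × 0.1228 = 8.025 + 0.5364 = 8.562 mg/L.
DO = C_s − D = 10.1 − 8.562 = 1.538 mg/L.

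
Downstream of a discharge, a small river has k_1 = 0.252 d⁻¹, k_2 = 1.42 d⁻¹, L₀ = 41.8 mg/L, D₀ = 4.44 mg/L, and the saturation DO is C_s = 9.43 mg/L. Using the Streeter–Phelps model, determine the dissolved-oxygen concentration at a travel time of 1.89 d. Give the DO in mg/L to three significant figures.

k_1 L₀/(k_2−k_1) = 0.252×41.8/(1.42−0.252) = 10.53/1.168 = 9.018 mg/L.
e^(−k_1 t) = e^(−0.252×1.890) = 0.6211; e^(−k_2 t) = e^(−1.42×1.890) = 0.06830.
D = 9.018 × (0.6211 − 0.06830) + 4.44 × 0.06830 = 4.985 + 0.3033 = 5.289 mg/L.
DO = C_s − D = 9.43 − 5.289 = 4.141 mg/L.

DO ≈ 4.14 mg/L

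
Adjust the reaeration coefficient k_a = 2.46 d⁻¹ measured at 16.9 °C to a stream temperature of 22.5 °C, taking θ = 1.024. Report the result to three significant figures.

k_a ≈ 2.81 d⁻¹

k_a(T₂) = k_a(T₁) · θ^(T₂−T₁) = 2.46 × 1.024^(22.5−16.9)
= 2.46 × 1.024^5.60 = 2.46 × 1.142 = 2.809 d⁻¹.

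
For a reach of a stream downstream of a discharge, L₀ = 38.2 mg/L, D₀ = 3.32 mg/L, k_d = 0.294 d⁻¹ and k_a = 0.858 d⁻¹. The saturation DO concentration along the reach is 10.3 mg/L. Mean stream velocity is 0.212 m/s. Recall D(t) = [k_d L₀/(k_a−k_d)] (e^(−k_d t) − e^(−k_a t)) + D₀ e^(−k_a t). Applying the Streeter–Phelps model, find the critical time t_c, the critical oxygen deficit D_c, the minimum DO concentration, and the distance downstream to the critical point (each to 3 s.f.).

At the critical point dD/dt = 0, so k_d L₀ e^(−k_d t) = k_a D. Substituting D(t) from the Streeter–Phelps equation and solving for t gives
t_c = ln[(k_a/k_d)(1 − D₀(k_a−k_d)/(k_d L₀))] / (k_a−k_d).
Here k_a−k_d = 0.5640 d⁻¹ and 1 − D₀(k_a−k_d)/(k_d L₀) = 1 − 3.32×0.5640/(0.294×38.2) = 0.8333, so
t_c = ln(2.918 × 0.8333) / 0.5640 = 0.8886 / 0.5640 = 1.576 d.
D_c = (k_d/k_a) L₀ e^(−k_d t_c) = (0.294/0.858) × 38.2 × e^(−0.294×1.576) = 0.3427 × 38.2 × 0.6293 = 8.237 mg/L.
Minimum DO = C_s − D_c = 10.3 − 8.237 = 2.063 mg/L.
x_c = v t_c = 0.212 m/s × 1.576 d × 86400 s/d = 28860 m ≈ 28.9 km.

t_c ≈ 1.58 d; D_c ≈ 8.24 mg/L; min DO ≈ 2.06 mg/L; x_c ≈ 28.9 km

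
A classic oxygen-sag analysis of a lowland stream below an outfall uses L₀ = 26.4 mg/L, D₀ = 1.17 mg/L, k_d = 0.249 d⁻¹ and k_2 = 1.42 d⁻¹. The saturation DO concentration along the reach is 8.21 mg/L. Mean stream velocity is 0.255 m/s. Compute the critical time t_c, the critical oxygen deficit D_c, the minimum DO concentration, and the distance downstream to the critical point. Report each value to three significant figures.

t_c ≈ 1.29 d; D_c ≈ 3.36 mg/L; min DO ≈ 4.85 mg/L; x_c ≈ 28.4 km

t_c = [1/(k_2−k_d)] ln[(k_2/k_d)(1 − D₀(k_2−k_d)/(k_d L₀))]
= [1/(1.42−0.249)] ln[(1.42/0.249)(1 − 1.17×1.171/(0.249×26.4))]
= (1/1.171) ln[5.703 × 0.7916] = 0.8540 × ln(4.514) = 0.8540 × 1.507 = 1.287 d.
L(t_c) = L₀ e^(−k_d t_c) = 26.4 × 0.7258 = 19.16 mg/L, and at the critical point k_2 D_c = k_d L, so D_c = (0.249/1.42) × 19.16 = 3.360 mg/L.
Minimum DO = C_s − D_c = 8.21 − 3.360 = 4.850 mg/L.
x_c = v t_c = 0.255 m/s × 1.287 d × 86400 s/d = 28360 m ≈ 28.4 km.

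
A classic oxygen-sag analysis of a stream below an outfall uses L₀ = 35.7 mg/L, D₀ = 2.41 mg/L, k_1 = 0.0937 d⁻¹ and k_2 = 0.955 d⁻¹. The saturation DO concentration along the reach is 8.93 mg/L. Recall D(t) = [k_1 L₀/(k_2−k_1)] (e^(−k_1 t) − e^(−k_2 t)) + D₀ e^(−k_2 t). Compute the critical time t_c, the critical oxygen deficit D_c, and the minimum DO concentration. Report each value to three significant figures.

At the critical point dD/dt = 0, so k_1 L₀ e^(−k_1 t) = k_2 D. Substituting D(t) from the Streeter–Phelps equation and solving for t gives
t_c = ln[(k_2/k_1)(1 − D₀(k_2−k_1)/(k_1 L₀))] / (k_2−k_1).
Here k_2−k_1 = 0.8613 d⁻¹ and 1 − D₀(k_2−k_1)/(k_1 L₀) = 1 − 2.41×0.8613/(0.0937×35.7) = 0.3795, so
t_c = ln(10.19 × 0.3795) / 0.8613 = 1.353 / 0.8613 = 1.570 d.
L(t_c) = L₀ e^(−k_1 t_c) = 35.7 × 0.8632 = 30.81 mg/L, and at the critical point k_2 D_c = k_1 L, so D_c = (0.0937/0.955) × 30.81 = 3.023 mg/L.
Minimum DO = C_s − D_c = 8.93 − 3.023 = 5.907 mg/L.

t_c ≈ 1.57 d; D_c ≈ 3.02 mg/L; min DO ≈ 5.91 mg/L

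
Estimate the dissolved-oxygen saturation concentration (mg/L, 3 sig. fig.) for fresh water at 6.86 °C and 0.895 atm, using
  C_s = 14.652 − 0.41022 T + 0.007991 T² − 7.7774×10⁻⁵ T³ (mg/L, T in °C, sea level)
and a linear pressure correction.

C_s ≈ 10.9 mg/L

At sea level: C_s = 14.652 − 0.41022×6.86 + 0.007991×6.86² − 7.7774×10⁻⁵×6.86³ = 12.19 mg/L.
Pressure correction: C_s' = 12.19 × 0.895 = 10.91 mg/L.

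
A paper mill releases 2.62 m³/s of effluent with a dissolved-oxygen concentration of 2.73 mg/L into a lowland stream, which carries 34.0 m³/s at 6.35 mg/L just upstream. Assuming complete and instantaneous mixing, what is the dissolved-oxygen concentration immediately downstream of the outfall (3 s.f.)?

Flow-weighted mixing: C = (Q_r C_r + Q_w C_w)/(Q_r + Q_w)
= (34.0×6.35 + 2.62×2.73)/(34.0 + 2.62) = 223.1/36.62 = 6.091 mg/L.

6.09 mg/L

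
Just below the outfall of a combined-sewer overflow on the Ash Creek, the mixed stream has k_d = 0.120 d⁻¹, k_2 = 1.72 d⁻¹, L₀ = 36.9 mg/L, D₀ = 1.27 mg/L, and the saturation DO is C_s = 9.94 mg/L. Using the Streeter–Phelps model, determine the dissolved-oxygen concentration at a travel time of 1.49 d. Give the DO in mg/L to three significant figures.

k_d L₀/(k_2−k_d) = 0.120×36.9/(1.72−0.120) = 4.428/1.600 = 2.767 mg/L.
e^(−k_d t) = e^(−0.120×1.490) = 0.8363; e^(−k_2 t) = e^(−1.72×1.490) = 0.07709.
D = 2.767 × (0.8363 − 0.07709) + 1.27 × 0.07709 = 2.101 + 0.09790 = 2.199 mg/L.
DO = C_s − D = 9.94 − 2.199 = 7.741 mg/L.

DO ≈ 7.74 mg/L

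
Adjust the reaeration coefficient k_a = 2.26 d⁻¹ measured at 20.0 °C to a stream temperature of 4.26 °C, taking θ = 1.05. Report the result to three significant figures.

k_a ≈ 1.05 d⁻¹

k_a(T₂) = k_a(T₁) · θ^(T₂−T₁) = 2.26 × 1.05^(4.26−20.0)
= 2.26 × 1.05^-15.7 = 2.26 × 0.4640 = 1.049 d⁻¹.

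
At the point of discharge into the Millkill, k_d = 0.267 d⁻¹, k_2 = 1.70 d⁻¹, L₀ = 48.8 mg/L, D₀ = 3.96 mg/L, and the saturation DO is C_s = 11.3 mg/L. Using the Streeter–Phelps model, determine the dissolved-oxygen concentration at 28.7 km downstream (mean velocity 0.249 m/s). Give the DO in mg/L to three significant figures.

Travel time t = x/v = 28.7 km / (0.249 m/s) = 28700 m / 0.249 m/s = 115300 s = 1.334 d.
k_d L₀/(k_2−k_d) = 0.267×48.8/(1.70−0.267) = 13.03/1.433 = 9.093 mg/L.
e^(−k_d t) = e^(−0.267×1.334) = 0.7003; e^(−k_2 t) = e^(−1.70×1.334) = 0.1035.
D = 9.093 × (0.7003 − 0.1035) + 3.96 × 0.1035 = 5.426 + 0.4100 = 5.836 mg/L.
DO = C_s − D = 11.3 − 5.836 = 5.464 mg/L.

DO ≈ 5.46 mg/L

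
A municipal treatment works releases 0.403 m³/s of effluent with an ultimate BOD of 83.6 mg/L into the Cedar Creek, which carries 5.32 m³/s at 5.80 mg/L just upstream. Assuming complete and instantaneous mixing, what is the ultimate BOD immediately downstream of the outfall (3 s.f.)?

11.3 mg/L

Flow-weighted mixing: C = (Q_r C_r + Q_w C_w)/(Q_r + Q_w)
= (5.32×5.80 + 0.403×83.6)/(5.32 + 0.403) = 64.55/5.723 = 11.28 mg/L.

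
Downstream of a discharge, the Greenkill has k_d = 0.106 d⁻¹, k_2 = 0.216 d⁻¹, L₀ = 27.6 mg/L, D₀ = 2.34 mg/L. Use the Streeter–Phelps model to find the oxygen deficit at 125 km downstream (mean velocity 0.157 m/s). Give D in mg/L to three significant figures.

D ≈ 6.70 mg/L

Travel time t = x/v = 125 km / (0.157 m/s) = 125000 m / 0.157 m/s = 796200 s = 9.215 d.
k_d L₀/(k_2−k_d) = 0.106×27.6/(0.216−0.106) = 2.926/0.1100 = 26.60 mg/L.
e^(−k_d t) = e^(−0.106×9.215) = 0.3765; e^(−k_2 t) = e^(−0.216×9.215) = 0.1366.
D = 26.60 × (0.3765 − 0.1366) + 2.34 × 0.1366 = 6.380 + 0.3197 = 6.700 mg/L.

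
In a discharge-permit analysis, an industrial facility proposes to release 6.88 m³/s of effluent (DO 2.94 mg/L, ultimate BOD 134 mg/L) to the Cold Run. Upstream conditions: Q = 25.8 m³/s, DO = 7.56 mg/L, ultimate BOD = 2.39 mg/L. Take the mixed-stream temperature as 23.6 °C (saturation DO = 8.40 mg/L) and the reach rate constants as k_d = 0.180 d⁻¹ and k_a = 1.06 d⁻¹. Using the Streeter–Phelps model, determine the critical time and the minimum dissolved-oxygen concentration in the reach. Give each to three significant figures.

t_c ≈ 1.62 d; minimum DO ≈ 4.58 mg/L

Mixed DO = (25.8×7.56 + 6.88×2.94)/(25.8+6.88) = 215.3/32.68 = 6.587 mg/L.
Mixed L₀ = (25.8×2.39 + 6.88×134)/(32.68) = 983.6/32.68 = 30.10 mg/L.
Initial deficit D₀ = C_s − DO₀ = 8.40 − 6.587 = 1.813 mg/L.
t_c = (1/0.8800) ln[(1.06/0.180)(1 − 1.813×0.8800/(0.180×30.10))] = 1.136 × ln(4.155) = 1.619 d.
D_c = (0.180/1.06) × 30.10 × e^(−0.180×1.619) = 0.1698 × 30.10 × 0.7473 = 3.819 mg/L.
Minimum DO = 8.40 − 3.819 = 4.581 mg/L.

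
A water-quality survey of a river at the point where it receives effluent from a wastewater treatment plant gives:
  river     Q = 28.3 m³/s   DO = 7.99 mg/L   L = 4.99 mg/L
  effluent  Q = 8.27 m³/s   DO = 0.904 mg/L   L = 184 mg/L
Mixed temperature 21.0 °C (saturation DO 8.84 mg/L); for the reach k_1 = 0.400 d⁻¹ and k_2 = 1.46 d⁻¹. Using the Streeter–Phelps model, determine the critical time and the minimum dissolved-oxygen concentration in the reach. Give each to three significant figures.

Mixed DO = (28.3×7.99 + 8.27×0.904)/(28.3+8.27) = 233.6/36.57 = 6.388 mg/L.
Mixed L₀ = (28.3×4.99 + 8.27×184)/(36.57) = 1663/36.57 = 45.47 mg/L.
Initial deficit D₀ = C_s − DO₀ = 8.84 − 6.388 = 2.452 mg/L.
t_c = (1/1.060) ln[(1.46/0.400)(1 − 2.452×1.060/(0.400×45.47))] = 0.9434 × ln(3.128) = 1.076 d.
D_c = (0.400/1.46) × 45.47 × e^(−0.400×1.076) = 0.2740 × 45.47 × 0.6503 = 8.101 mg/L.
Minimum DO = 8.84 − 8.101 = 0.7390 mg/L.

t_c ≈ 1.08 d; minimum DO ≈ 0.739 mg/L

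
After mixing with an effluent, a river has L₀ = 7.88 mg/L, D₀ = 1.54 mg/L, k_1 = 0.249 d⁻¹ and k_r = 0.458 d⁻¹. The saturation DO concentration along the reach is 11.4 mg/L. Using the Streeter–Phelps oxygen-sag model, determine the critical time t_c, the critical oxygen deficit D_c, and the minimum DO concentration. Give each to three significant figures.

At the critical point dD/dt = 0, so k_1 L₀ e^(−k_1 t) = k_r D. Substituting D(t) from the Streeter–Phelps equation and solving for t gives
t_c = ln[(k_r/k_1)(1 − D₀(k_r−k_1)/(k_1 L₀))] / (k_r−k_1).
Here k_r−k_1 = 0.2090 d⁻¹ and 1 − D₀(k_r−k_1)/(k_1 L₀) = 1 − 1.54×0.2090/(0.249×7.88) = 0.8360, so
t_c = ln(1.839 × 0.8360) / 0.2090 = 0.4302 / 0.2090 = 2.059 d.
D_c = (k_1/k_r) L₀ e^(−k_1 t_c) = (0.249/0.458) × 7.88 × e^(−0.249×2.059) = 0.5437 × 7.88 × 0.5989 = 2.566 mg/L.
Minimum DO = C_s − D_c = 11.4 − 2.566 = 8.834 mg/L.

t_c ≈ 2.06 d; D_c ≈ 2.57 mg/L; min DO ≈ 8.83 mg/L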